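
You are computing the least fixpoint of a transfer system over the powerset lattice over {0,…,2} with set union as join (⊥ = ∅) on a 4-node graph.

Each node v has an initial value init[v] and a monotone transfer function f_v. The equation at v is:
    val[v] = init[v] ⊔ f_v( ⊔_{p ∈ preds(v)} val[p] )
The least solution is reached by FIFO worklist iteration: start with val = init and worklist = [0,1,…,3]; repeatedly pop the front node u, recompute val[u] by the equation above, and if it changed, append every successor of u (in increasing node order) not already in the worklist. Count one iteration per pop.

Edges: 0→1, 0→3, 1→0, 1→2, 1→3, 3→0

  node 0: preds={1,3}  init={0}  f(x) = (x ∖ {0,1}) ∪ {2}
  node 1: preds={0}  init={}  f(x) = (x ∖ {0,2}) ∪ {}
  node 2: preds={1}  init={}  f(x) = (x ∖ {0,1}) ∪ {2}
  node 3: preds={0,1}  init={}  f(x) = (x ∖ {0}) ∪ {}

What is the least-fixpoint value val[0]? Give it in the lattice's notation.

Trace (5 dequeues):
  [1] u=0 | in {} | out {0,2} | prev {0} | push {}
  [2] u=1 | in {0,2} | out {} | ==
  [3] u=2 | in {} | out {2} | prev {} | push {}
  [4] u=3 | in {0,2} | out {2} | prev {} | push {0}
  [5] u=0 | in {2} | out {0,2} | ==

Converged values:
  [0] {0,2}
  [1] {}
  [2] {2}
  [3] {2}

{0,2}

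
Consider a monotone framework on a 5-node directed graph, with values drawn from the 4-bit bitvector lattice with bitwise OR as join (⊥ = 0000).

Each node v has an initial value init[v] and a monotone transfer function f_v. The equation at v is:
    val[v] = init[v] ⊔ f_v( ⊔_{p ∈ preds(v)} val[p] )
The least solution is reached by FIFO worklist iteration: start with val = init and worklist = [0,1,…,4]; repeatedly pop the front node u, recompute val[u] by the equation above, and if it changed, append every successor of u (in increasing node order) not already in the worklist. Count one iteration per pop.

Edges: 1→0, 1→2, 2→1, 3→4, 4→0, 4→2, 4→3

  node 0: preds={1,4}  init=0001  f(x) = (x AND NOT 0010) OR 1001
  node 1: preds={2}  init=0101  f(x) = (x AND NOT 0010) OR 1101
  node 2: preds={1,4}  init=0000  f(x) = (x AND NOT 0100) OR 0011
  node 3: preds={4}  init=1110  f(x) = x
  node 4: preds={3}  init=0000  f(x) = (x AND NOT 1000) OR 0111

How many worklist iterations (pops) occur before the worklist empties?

10

Worklist (10 pops):
  #1 pop 0: in=0101 → 1101 (was 0001); enqueue []
  #2 pop 1: in=0000 → 1101 (was 0101); enqueue [0]
  #3 pop 2: in=1101 → 1011 (was 0000); enqueue [1]
  #4 pop 3: in=0000 → 1110 (no change)
  #5 pop 4: in=1110 → 0111 (was 0000); enqueue [2,3]
  #6 pop 0: in=1111 → 1101 (no change)
  #7 pop 1: in=1011 → 1101 (no change)
  #8 pop 2: in=1111 → 1011 (no change)
  #9 pop 3: in=0111 → 1111 (was 1110); enqueue [4]
  #10 pop 4: in=1111 → 0111 (no change)

Fixpoint:
  val[0] = 1101
  val[1] = 1101
  val[2] = 1011
  val[3] = 1111
  val[4] = 0111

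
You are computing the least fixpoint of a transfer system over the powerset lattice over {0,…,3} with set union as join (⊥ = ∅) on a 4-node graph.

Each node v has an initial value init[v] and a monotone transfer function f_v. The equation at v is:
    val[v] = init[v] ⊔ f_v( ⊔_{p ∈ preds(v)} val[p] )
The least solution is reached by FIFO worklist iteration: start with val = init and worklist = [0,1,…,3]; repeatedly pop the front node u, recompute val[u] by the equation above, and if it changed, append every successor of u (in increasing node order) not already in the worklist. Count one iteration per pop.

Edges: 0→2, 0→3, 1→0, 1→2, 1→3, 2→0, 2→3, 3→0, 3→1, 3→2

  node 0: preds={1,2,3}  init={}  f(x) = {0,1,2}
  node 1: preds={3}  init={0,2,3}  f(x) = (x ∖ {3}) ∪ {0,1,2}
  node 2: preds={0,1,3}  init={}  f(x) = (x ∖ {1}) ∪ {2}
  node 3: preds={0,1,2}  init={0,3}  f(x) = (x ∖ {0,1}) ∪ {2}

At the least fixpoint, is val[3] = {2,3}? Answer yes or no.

no

Iteration log — 7 steps:
  step 1. node 0  ⊔preds={0,2,3}  new={0,1,2}  old={}  +wl: 
  step 2. node 1  ⊔preds={0,3}  new={0,1,2,3}  old={0,2,3}  +wl: 0
  step 3. node 2  ⊔preds={0,1,2,3}  new={0,2,3}  old={}  +wl: 
  step 4. node 3  ⊔preds={0,1,2,3}  new={0,2,3}  old={0,3}  +wl: 1,2
  step 5. node 0  ⊔preds={0,1,2,3}  new={0,1,2}  stable
  step 6. node 1  ⊔preds={0,2,3}  new={0,1,2,3}  stable
  step 7. node 2  ⊔preds={0,1,2,3}  new={0,2,3}  stable

Least fixpoint reached:
  node 0: {0,1,2}
  node 1: {0,1,2,3}
  node 2: {0,2,3}
  node 3: {0,2,3}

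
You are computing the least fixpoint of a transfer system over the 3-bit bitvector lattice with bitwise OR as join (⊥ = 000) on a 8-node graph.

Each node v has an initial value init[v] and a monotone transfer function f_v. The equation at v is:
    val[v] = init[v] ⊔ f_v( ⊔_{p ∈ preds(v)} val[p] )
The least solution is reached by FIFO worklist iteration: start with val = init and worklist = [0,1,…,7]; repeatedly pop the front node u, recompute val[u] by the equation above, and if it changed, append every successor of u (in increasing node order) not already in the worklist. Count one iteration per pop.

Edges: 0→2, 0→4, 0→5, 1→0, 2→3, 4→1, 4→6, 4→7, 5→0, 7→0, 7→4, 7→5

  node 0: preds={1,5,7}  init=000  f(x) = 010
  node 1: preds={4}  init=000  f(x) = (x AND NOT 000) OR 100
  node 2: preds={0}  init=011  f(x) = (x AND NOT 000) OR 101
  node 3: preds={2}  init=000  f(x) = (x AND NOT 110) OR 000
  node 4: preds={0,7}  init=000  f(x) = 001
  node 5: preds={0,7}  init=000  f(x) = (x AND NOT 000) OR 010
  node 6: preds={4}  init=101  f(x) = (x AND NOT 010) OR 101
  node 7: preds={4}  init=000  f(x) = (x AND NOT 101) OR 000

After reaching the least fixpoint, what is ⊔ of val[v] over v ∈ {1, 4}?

Iteration log — 11 steps:
  step 1. node 0  ⊔preds=000  new=010  old=000  +wl: 
  step 2. node 1  ⊔preds=000  new=100  old=000  +wl: 0
  step 3. node 2  ⊔preds=010  new=111  old=011  +wl: 
  step 4. node 3  ⊔preds=111  new=001  old=000  +wl: 
  step 5. node 4  ⊔preds=010  new=001  old=000  +wl: 1
  step 6. node 5  ⊔preds=010  new=010  old=000  +wl: 
  step 7. node 6  ⊔preds=001  new=101  stable
  step 8. node 7  ⊔preds=001  new=000  stable
  step 9. node 0  ⊔preds=110  new=010  stable
  step 10. node 1  ⊔preds=001  new=101  old=100  +wl: 0
  step 11. node 0  ⊔preds=111  new=010  stable

Least fixpoint reached:
  node 0: 010
  node 1: 101
  node 2: 111
  node 3: 001
  node 4: 001
  node 5: 010
  node 6: 101
  node 7: 000

101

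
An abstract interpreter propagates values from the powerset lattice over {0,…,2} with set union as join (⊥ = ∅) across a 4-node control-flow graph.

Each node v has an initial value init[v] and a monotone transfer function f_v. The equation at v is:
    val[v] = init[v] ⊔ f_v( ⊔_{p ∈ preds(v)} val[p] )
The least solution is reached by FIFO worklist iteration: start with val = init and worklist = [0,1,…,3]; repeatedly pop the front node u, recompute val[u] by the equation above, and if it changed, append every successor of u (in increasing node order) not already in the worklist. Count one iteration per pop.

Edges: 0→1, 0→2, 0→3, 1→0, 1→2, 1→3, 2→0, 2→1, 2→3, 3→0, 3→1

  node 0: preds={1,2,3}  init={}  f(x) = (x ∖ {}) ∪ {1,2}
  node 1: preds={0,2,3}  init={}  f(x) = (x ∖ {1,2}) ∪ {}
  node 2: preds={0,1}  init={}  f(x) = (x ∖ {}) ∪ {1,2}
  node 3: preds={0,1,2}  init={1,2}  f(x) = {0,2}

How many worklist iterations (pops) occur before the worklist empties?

10

Worklist (10 pops):
  #1 pop 0: in={1,2} → {1,2} (was {}); enqueue []
  #2 pop 1: in={1,2} → {} (no change)
  #3 pop 2: in={1,2} → {1,2} (was {}); enqueue [0,1]
  #4 pop 3: in={1,2} → {0,1,2} (was {1,2}); enqueue []
  #5 pop 0: in={0,1,2} → {0,1,2} (was {1,2}); enqueue [2,3]
  #6 pop 1: in={0,1,2} → {0} (was {}); enqueue [0]
  #7 pop 2: in={0,1,2} → {0,1,2} (was {1,2}); enqueue [1]
  #8 pop 3: in={0,1,2} → {0,1,2} (no change)
  #9 pop 0: in={0,1,2} → {0,1,2} (no change)
  #10 pop 1: in={0,1,2} → {0} (no change)

Fixpoint:
  val[0] = {0,1,2}
  val[1] = {0}
  val[2] = {0,1,2}
  val[3] = {0,1,2}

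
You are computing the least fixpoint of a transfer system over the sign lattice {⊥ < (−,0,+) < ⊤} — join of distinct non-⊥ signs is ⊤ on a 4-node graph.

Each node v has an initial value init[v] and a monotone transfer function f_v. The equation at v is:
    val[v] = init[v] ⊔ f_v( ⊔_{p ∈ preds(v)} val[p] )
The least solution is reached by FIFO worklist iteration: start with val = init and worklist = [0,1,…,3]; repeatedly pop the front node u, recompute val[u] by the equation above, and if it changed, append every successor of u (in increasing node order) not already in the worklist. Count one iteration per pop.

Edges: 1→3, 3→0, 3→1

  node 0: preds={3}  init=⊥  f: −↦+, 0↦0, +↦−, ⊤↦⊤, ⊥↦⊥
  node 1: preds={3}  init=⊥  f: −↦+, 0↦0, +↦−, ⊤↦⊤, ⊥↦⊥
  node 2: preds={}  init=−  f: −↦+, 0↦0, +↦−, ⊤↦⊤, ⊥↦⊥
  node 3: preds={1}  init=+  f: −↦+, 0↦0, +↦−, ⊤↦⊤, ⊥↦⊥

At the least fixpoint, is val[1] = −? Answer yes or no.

Worklist (4 pops):
  #1 pop 0: in=+ → − (was ⊥); enqueue []
  #2 pop 1: in=+ → − (was ⊥); enqueue []
  #3 pop 2: in=⊥ → − (no change)
  #4 pop 3: in=− → + (no change)

Fixpoint:
  val[0] = −
  val[1] = −
  val[2] = −
  val[3] = +

yes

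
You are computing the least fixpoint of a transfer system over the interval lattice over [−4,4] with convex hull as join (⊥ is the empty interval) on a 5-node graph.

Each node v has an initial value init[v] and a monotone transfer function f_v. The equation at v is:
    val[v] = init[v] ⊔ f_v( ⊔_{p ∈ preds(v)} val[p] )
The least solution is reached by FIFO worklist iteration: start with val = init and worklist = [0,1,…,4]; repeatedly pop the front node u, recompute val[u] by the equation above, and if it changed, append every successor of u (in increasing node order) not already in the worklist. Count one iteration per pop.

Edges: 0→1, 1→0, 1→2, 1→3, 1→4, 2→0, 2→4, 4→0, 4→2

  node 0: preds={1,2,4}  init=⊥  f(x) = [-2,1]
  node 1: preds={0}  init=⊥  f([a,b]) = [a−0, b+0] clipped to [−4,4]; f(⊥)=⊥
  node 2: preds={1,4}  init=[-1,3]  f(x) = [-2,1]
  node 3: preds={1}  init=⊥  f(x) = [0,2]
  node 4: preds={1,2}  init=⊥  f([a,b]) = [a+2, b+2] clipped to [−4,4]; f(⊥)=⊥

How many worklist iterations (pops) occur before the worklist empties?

7

Worklist (7 pops):
  #1 pop 0: in=[-1,3] → [-2,1] (was ⊥); enqueue []
  #2 pop 1: in=[-2,1] → [-2,1] (was ⊥); enqueue [0]
  #3 pop 2: in=[-2,1] → [-2,3] (was [-1,3]); enqueue []
  #4 pop 3: in=[-2,1] → [0,2] (was ⊥); enqueue []
  #5 pop 4: in=[-2,3] → [0,4] (was ⊥); enqueue [2]
  #6 pop 0: in=[-2,4] → [-2,1] (no change)
  #7 pop 2: in=[-2,4] → [-2,3] (no change)

Fixpoint:
  val[0] = [-2,1]
  val[1] = [-2,1]
  val[2] = [-2,3]
  val[3] = [0,2]
  val[4] = [0,4]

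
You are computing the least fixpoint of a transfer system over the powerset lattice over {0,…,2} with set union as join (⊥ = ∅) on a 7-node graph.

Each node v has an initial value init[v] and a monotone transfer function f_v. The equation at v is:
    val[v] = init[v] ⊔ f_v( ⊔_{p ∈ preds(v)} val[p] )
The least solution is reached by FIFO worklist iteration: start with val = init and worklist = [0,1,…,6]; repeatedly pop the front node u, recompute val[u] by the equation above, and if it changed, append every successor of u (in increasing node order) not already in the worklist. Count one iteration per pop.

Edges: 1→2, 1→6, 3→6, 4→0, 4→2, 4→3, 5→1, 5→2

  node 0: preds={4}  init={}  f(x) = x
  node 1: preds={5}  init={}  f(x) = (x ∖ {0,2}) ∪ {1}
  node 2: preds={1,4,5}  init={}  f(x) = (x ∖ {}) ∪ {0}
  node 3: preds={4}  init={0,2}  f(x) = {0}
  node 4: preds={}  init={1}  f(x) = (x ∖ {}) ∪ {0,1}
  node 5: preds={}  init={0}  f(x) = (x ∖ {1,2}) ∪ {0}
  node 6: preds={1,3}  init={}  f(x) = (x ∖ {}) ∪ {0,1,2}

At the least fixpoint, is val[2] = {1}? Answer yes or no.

Iteration log — 10 steps:
  step 1. node 0  ⊔preds={1}  new={1}  old={}  +wl: 
  step 2. node 1  ⊔preds={0}  new={1}  old={}  +wl: 
  step 3. node 2  ⊔preds={0,1}  new={0,1}  old={}  +wl: 
  step 4. node 3  ⊔preds={1}  new={0,2}  stable
  step 5. node 4  ⊔preds={}  new={0,1}  old={1}  +wl: 0,2,3
  step 6. node 5  ⊔preds={}  new={0}  stable
  step 7. node 6  ⊔preds={0,1,2}  new={0,1,2}  old={}  +wl: 
  step 8. node 0  ⊔preds={0,1}  new={0,1}  old={1}  +wl: 
  step 9. node 2  ⊔preds={0,1}  new={0,1}  stable
  step 10. node 3  ⊔preds={0,1}  new={0,2}  stable

Least fixpoint reached:
  node 0: {0,1}
  node 1: {1}
  node 2: {0,1}
  node 3: {0,2}
  node 4: {0,1}
  node 5: {0}
  node 6: {0,1,2}

no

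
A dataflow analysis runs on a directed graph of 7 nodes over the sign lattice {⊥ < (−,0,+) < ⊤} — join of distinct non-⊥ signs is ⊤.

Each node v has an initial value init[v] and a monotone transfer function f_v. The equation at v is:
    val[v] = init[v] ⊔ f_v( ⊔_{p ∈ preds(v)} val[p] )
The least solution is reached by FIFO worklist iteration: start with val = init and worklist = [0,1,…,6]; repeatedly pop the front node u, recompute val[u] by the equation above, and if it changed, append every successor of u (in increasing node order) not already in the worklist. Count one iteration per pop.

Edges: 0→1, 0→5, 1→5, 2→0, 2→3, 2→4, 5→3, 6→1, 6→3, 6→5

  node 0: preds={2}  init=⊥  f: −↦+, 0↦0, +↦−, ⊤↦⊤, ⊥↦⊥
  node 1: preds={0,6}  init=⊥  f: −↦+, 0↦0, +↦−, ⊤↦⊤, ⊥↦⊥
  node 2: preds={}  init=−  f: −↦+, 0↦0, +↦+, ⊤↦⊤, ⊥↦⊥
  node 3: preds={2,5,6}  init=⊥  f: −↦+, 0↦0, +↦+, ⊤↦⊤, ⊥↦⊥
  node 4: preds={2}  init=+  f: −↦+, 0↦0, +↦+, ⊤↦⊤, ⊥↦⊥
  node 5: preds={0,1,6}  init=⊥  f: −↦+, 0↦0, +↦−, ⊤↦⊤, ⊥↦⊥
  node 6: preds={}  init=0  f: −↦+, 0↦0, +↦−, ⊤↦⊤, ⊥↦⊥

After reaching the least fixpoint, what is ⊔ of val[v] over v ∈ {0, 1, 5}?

Trace (8 dequeues):
  [1] u=0 | in − | out + | prev ⊥ | push {}
  [2] u=1 | in ⊤ | out ⊤ | prev ⊥ | push {}
  [3] u=2 | in ⊥ | out − | ==
  [4] u=3 | in ⊤ | out ⊤ | prev ⊥ | push {}
  [5] u=4 | in − | out + | ==
  [6] u=5 | in ⊤ | out ⊤ | prev ⊥ | push {3}
  [7] u=6 | in ⊥ | out 0 | ==
  [8] u=3 | in ⊤ | out ⊤ | ==

Converged values:
  [0] +
  [1] ⊤
  [2] −
  [3] ⊤
  [4] +
  [5] ⊤
  [6] 0

⊤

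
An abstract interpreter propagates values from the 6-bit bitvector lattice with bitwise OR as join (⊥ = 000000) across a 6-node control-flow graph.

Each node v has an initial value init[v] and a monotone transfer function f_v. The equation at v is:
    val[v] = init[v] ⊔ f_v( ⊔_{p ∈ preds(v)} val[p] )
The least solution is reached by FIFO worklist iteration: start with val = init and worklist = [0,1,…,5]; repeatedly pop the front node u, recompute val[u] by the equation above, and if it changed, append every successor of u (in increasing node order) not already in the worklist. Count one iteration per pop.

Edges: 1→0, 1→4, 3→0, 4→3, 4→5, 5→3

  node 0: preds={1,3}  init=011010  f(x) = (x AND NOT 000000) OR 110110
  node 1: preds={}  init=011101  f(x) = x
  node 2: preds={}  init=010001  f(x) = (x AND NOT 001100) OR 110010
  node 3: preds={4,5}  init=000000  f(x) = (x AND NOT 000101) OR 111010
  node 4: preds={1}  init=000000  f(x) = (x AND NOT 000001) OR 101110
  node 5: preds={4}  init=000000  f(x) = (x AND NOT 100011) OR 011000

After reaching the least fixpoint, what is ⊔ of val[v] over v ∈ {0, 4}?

111111

Iteration log — 8 steps:
  step 1. node 0  ⊔preds=011101  new=111111  old=011010  +wl: 
  step 2. node 1  ⊔preds=000000  new=011101  stable
  step 3. node 2  ⊔preds=000000  new=110011  old=010001  +wl: 
  step 4. node 3  ⊔preds=000000  new=111010  old=000000  +wl: 0
  step 5. node 4  ⊔preds=011101  new=111110  old=000000  +wl: 3
  step 6. node 5  ⊔preds=111110  new=011100  old=000000  +wl: 
  step 7. node 0  ⊔preds=111111  new=111111  stable
  step 8. node 3  ⊔preds=111110  new=111010  stable

Least fixpoint reached:
  node 0: 111111
  node 1: 011101
  node 2: 110011
  node 3: 111010
  node 4: 111110
  node 5: 011100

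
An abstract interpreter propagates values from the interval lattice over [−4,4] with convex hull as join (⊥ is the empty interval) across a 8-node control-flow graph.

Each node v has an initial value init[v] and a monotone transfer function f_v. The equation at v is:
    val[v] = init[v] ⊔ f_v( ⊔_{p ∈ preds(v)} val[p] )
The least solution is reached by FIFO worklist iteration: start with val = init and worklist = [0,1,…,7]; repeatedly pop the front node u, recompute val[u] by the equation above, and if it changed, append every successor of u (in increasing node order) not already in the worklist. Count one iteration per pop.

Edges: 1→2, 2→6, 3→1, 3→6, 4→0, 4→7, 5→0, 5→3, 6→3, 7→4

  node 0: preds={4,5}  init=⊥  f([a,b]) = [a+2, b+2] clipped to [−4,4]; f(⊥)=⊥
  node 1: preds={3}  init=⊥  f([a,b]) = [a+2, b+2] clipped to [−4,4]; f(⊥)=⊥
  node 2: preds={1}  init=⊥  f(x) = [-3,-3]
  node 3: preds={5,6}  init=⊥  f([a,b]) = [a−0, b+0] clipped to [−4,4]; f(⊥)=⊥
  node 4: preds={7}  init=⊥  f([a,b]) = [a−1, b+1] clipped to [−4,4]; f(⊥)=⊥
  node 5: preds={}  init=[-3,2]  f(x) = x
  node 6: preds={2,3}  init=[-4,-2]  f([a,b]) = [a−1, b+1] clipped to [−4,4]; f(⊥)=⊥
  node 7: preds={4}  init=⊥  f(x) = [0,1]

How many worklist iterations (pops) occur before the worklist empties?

19

Trace (19 dequeues):
  [1] u=0 | in [-3,2] | out [-1,4] | prev ⊥ | push {}
  [2] u=1 | in ⊥ | out ⊥ | ==
  [3] u=2 | in ⊥ | out [-3,-3] | prev ⊥ | push {}
  [4] u=3 | in [-4,2] | out [-4,2] | prev ⊥ | push {1}
  [5] u=4 | in ⊥ | out ⊥ | ==
  [6] u=5 | in ⊥ | out [-3,2] | ==
  [7] u=6 | in [-4,2] | out [-4,3] | prev [-4,-2] | push {3}
  [8] u=7 | in ⊥ | out [0,1] | prev ⊥ | push {4}
  [9] u=1 | in [-4,2] | out [-2,4] | prev ⊥ | push {2}
  [10] u=3 | in [-4,3] | out [-4,3] | prev [-4,2] | push {1,6}
  [11] u=4 | in [0,1] | out [-1,2] | prev ⊥ | push {0,7}
  [12] u=2 | in [-2,4] | out [-3,-3] | ==
  [13] u=1 | in [-4,3] | out [-2,4] | ==
  [14] u=6 | in [-4,3] | out [-4,4] | prev [-4,3] | push {3}
  [15] u=0 | in [-3,2] | out [-1,4] | ==
  [16] u=7 | in [-1,2] | out [0,1] | ==
  [17] u=3 | in [-4,4] | out [-4,4] | prev [-4,3] | push {1,6}
  [18] u=1 | in [-4,4] | out [-2,4] | ==
  [19] u=6 | in [-4,4] | out [-4,4] | ==

Converged values:
  [0] [-1,4]
  [1] [-2,4]
  [2] [-3,-3]
  [3] [-4,4]
  [4] [-1,2]
  [5] [-3,2]
  [6] [-4,4]
  [7] [0,1]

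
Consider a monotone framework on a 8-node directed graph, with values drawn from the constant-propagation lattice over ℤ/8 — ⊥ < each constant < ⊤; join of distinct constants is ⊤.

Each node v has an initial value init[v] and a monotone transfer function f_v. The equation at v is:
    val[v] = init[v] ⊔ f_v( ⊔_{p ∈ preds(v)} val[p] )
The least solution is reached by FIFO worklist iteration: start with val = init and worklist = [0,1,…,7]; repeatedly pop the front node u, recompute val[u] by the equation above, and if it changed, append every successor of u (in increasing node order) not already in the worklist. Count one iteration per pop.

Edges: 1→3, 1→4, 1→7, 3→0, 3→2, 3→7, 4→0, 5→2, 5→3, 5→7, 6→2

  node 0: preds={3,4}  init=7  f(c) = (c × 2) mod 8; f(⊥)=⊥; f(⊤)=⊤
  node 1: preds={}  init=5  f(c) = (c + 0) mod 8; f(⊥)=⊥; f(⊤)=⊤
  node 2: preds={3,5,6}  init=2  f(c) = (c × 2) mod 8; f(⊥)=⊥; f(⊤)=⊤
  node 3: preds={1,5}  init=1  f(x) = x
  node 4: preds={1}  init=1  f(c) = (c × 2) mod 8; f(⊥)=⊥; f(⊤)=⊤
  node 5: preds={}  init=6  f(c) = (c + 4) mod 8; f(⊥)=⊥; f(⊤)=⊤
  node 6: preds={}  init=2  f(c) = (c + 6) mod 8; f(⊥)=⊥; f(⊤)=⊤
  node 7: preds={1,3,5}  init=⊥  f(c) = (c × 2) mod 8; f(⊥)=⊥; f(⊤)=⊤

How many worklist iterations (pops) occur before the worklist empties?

10

Worklist (10 pops):
  #1 pop 0: in=1 → ⊤ (was 7); enqueue []
  #2 pop 1: in=⊥ → 5 (no change)
  #3 pop 2: in=⊤ → ⊤ (was 2); enqueue []
  #4 pop 3: in=⊤ → ⊤ (was 1); enqueue [0,2]
  #5 pop 4: in=5 → ⊤ (was 1); enqueue []
  #6 pop 5: in=⊥ → 6 (no change)
  #7 pop 6: in=⊥ → 2 (no change)
  #8 pop 7: in=⊤ → ⊤ (was ⊥); enqueue []
  #9 pop 0: in=⊤ → ⊤ (no change)
  #10 pop 2: in=⊤ → ⊤ (no change)

Fixpoint:
  val[0] = ⊤
  val[1] = 5
  val[2] = ⊤
  val[3] = ⊤
  val[4] = ⊤
  val[5] = 6
  val[6] = 2
  val[7] = ⊤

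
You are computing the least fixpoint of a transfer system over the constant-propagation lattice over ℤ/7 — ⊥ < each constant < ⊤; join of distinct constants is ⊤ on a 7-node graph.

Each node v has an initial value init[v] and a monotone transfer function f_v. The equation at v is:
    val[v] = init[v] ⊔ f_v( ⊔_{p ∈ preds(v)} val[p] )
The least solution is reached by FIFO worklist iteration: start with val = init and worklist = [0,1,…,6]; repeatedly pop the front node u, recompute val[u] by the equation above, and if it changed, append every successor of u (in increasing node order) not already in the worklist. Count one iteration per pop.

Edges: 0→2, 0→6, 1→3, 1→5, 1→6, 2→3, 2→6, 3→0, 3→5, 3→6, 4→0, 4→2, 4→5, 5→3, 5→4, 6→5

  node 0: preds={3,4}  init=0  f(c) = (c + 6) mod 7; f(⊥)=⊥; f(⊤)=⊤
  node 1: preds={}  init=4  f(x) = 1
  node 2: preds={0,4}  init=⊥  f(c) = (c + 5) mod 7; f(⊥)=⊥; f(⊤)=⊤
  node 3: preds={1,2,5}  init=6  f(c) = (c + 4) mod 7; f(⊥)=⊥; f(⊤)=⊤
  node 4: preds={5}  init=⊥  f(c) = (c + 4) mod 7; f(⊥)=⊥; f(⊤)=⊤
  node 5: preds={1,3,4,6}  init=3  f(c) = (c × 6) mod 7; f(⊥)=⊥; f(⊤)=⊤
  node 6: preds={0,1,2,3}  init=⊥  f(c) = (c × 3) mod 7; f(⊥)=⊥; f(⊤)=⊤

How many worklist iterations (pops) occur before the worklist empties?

Trace (14 dequeues):
  [1] u=0 | in 6 | out ⊤ | prev 0 | push {}
  [2] u=1 | in ⊥ | out ⊤ | prev 4 | push {}
  [3] u=2 | in ⊤ | out ⊤ | prev ⊥ | push {}
  [4] u=3 | in ⊤ | out ⊤ | prev 6 | push {0}
  [5] u=4 | in 3 | out 0 | prev ⊥ | push {2}
  [6] u=5 | in ⊤ | out ⊤ | prev 3 | push {3,4}
  [7] u=6 | in ⊤ | out ⊤ | prev ⊥ | push {5}
  [8] u=0 | in ⊤ | out ⊤ | ==
  [9] u=2 | in ⊤ | out ⊤ | ==
  [10] u=3 | in ⊤ | out ⊤ | ==
  [11] u=4 | in ⊤ | out ⊤ | prev 0 | push {0,2}
  [12] u=5 | in ⊤ | out ⊤ | ==
  [13] u=0 | in ⊤ | out ⊤ | ==
  [14] u=2 | in ⊤ | out ⊤ | ==

Converged values:
  [0] ⊤
  [1] ⊤
  [2] ⊤
  [3] ⊤
  [4] ⊤
  [5] ⊤
  [6] ⊤

14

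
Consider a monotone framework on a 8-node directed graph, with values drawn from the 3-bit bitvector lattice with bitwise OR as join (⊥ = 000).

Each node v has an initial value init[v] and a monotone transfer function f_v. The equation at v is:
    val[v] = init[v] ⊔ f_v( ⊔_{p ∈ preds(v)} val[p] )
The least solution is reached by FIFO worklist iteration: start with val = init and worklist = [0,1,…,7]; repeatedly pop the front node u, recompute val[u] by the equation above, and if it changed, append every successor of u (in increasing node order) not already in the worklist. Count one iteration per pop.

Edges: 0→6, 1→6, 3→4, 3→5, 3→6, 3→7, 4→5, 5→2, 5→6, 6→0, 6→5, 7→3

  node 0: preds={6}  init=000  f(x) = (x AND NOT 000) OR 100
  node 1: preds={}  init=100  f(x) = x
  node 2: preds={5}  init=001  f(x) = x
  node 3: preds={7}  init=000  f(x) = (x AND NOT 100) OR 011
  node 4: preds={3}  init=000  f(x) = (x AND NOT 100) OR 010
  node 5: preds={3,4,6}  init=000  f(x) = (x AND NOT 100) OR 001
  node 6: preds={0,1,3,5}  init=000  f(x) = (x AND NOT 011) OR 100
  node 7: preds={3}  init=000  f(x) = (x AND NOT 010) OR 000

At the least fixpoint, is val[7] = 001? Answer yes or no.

yes

Worklist (12 pops):
  #1 pop 0: in=000 → 100 (was 000); enqueue []
  #2 pop 1: in=000 → 100 (no change)
  #3 pop 2: in=000 → 001 (no change)
  #4 pop 3: in=000 → 011 (was 000); enqueue []
  #5 pop 4: in=011 → 011 (was 000); enqueue []
  #6 pop 5: in=011 → 011 (was 000); enqueue [2]
  #7 pop 6: in=111 → 100 (was 000); enqueue [0,5]
  #8 pop 7: in=011 → 001 (was 000); enqueue [3]
  #9 pop 2: in=011 → 011 (was 001); enqueue []
  #10 pop 0: in=100 → 100 (no change)
  #11 pop 5: in=111 → 011 (no change)
  #12 pop 3: in=001 → 011 (no change)

Fixpoint:
  val[0] = 100
  val[1] = 100
  val[2] = 011
  val[3] = 011
  val[4] = 011
  val[5] = 011
  val[6] = 100
  val[7] = 001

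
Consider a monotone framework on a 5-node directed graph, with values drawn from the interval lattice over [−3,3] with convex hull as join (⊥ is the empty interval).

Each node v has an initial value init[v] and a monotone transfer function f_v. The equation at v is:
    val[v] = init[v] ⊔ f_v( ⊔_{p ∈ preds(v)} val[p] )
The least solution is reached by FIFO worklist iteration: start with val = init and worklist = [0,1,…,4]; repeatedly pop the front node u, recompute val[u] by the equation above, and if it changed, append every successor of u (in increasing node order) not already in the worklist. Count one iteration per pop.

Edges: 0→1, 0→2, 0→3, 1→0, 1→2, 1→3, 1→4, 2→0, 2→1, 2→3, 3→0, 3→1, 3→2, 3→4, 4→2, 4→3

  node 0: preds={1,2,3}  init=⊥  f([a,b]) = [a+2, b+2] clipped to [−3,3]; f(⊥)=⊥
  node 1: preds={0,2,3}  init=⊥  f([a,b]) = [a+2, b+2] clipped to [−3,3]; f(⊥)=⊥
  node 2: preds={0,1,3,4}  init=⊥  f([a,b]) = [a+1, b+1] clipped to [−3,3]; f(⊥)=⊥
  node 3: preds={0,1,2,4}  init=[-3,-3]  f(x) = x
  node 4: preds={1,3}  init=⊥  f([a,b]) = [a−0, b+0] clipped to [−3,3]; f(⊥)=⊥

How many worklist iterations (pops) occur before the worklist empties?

14

Worklist (14 pops):
  #1 pop 0: in=[-3,-3] → [-1,-1] (was ⊥); enqueue []
  #2 pop 1: in=[-3,-1] → [-1,1] (was ⊥); enqueue [0]
  #3 pop 2: in=[-3,1] → [-2,2] (was ⊥); enqueue [1]
  #4 pop 3: in=[-2,2] → [-3,2] (was [-3,-3]); enqueue [2]
  #5 pop 4: in=[-3,2] → [-3,2] (was ⊥); enqueue [3]
  #6 pop 0: in=[-3,2] → [-1,3] (was [-1,-1]); enqueue []
  #7 pop 1: in=[-3,3] → [-1,3] (was [-1,1]); enqueue [0,4]
  #8 pop 2: in=[-3,3] → [-2,3] (was [-2,2]); enqueue [1]
  #9 pop 3: in=[-3,3] → [-3,3] (was [-3,2]); enqueue [2]
  #10 pop 0: in=[-3,3] → [-1,3] (no change)
  #11 pop 4: in=[-3,3] → [-3,3] (was [-3,2]); enqueue [3]
  #12 pop 1: in=[-3,3] → [-1,3] (no change)
  #13 pop 2: in=[-3,3] → [-2,3] (no change)
  #14 pop 3: in=[-3,3] → [-3,3] (no change)

Fixpoint:
  val[0] = [-1,3]
  val[1] = [-1,3]
  val[2] = [-2,3]
  val[3] = [-3,3]
  val[4] = [-3,3]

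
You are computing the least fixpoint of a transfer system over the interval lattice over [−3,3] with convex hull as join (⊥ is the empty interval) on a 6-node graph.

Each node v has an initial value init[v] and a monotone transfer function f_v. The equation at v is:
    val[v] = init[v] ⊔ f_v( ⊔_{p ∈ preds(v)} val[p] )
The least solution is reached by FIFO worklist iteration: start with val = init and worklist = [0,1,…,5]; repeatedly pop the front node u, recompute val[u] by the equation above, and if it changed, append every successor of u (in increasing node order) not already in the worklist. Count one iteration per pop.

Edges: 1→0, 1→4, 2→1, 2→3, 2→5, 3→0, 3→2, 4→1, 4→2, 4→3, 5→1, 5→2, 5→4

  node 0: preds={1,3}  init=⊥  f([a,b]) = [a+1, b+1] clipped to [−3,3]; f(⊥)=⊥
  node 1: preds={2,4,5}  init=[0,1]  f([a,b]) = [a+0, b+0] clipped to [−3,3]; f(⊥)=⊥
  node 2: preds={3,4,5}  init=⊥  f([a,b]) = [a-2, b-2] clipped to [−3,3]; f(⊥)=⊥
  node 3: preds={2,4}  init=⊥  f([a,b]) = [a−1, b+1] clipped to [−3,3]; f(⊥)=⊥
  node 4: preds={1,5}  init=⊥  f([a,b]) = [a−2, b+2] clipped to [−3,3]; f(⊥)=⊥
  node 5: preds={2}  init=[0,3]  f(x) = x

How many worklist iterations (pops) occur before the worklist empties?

Worklist (19 pops):
  #1 pop 0: in=[0,1] → [1,2] (was ⊥); enqueue []
  #2 pop 1: in=[0,3] → [0,3] (was [0,1]); enqueue [0]
  #3 pop 2: in=[0,3] → [-2,1] (was ⊥); enqueue [1]
  #4 pop 3: in=[-2,1] → [-3,2] (was ⊥); enqueue [2]
  #5 pop 4: in=[0,3] → [-2,3] (was ⊥); enqueue [3]
  #6 pop 5: in=[-2,1] → [-2,3] (was [0,3]); enqueue [4]
  #7 pop 0: in=[-3,3] → [-2,3] (was [1,2]); enqueue []
  #8 pop 1: in=[-2,3] → [-2,3] (was [0,3]); enqueue [0]
  #9 pop 2: in=[-3,3] → [-3,1] (was [-2,1]); enqueue [1,5]
  #10 pop 3: in=[-3,3] → [-3,3] (was [-3,2]); enqueue [2]
  #11 pop 4: in=[-2,3] → [-3,3] (was [-2,3]); enqueue [3]
  #12 pop 0: in=[-3,3] → [-2,3] (no change)
  #13 pop 1: in=[-3,3] → [-3,3] (was [-2,3]); enqueue [0,4]
  #14 pop 5: in=[-3,1] → [-3,3] (was [-2,3]); enqueue [1]
  #15 pop 2: in=[-3,3] → [-3,1] (no change)
  #16 pop 3: in=[-3,3] → [-3,3] (no change)
  #17 pop 0: in=[-3,3] → [-2,3] (no change)
  #18 pop 4: in=[-3,3] → [-3,3] (no change)
  #19 pop 1: in=[-3,3] → [-3,3] (no change)

Fixpoint:
  val[0] = [-2,3]
  val[1] = [-3,3]
  val[2] = [-3,1]
  val[3] = [-3,3]
  val[4] = [-3,3]
  val[5] = [-3,3]

19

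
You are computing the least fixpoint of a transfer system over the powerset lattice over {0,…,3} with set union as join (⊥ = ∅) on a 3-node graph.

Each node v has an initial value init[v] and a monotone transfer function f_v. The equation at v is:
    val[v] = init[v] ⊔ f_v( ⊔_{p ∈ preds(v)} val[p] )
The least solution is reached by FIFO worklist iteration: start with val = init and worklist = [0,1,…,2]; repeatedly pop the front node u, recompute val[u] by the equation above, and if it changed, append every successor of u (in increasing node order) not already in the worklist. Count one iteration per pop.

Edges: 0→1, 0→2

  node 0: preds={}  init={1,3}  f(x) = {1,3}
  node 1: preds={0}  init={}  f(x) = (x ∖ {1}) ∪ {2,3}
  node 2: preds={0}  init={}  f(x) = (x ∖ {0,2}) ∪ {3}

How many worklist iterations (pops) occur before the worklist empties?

3

Iteration log — 3 steps:
  step 1. node 0  ⊔preds={}  new={1,3}  stable
  step 2. node 1  ⊔preds={1,3}  new={2,3}  old={}  +wl: 
  step 3. node 2  ⊔preds={1,3}  new={1,3}  old={}  +wl: 

Least fixpoint reached:
  node 0: {1,3}
  node 1: {2,3}
  node 2: {1,3}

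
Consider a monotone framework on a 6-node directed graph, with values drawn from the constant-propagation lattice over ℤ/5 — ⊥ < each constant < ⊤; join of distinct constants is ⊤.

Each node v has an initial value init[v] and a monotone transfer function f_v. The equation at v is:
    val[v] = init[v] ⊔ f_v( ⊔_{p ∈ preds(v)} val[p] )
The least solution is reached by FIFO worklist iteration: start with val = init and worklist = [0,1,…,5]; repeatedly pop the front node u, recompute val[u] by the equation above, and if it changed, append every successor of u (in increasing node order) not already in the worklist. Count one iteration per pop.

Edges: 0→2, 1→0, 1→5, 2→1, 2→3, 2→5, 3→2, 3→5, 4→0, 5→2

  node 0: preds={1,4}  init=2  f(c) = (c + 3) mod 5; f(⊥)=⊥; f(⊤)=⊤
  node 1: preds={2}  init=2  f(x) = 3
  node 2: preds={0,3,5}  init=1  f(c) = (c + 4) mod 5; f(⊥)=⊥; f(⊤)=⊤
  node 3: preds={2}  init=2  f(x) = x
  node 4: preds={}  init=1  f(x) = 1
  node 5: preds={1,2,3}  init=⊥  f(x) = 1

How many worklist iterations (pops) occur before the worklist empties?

Trace (9 dequeues):
  [1] u=0 | in ⊤ | out ⊤ | prev 2 | push {}
  [2] u=1 | in 1 | out ⊤ | prev 2 | push {0}
  [3] u=2 | in ⊤ | out ⊤ | prev 1 | push {1}
  [4] u=3 | in ⊤ | out ⊤ | prev 2 | push {2}
  [5] u=4 | in ⊥ | out 1 | ==
  [6] u=5 | in ⊤ | out 1 | prev ⊥ | push {}
  [7] u=0 | in ⊤ | out ⊤ | ==
  [8] u=1 | in ⊤ | out ⊤ | ==
  [9] u=2 | in ⊤ | out ⊤ | ==

Converged values:
  [0] ⊤
  [1] ⊤
  [2] ⊤
  [3] ⊤
  [4] 1
  [5] 1

9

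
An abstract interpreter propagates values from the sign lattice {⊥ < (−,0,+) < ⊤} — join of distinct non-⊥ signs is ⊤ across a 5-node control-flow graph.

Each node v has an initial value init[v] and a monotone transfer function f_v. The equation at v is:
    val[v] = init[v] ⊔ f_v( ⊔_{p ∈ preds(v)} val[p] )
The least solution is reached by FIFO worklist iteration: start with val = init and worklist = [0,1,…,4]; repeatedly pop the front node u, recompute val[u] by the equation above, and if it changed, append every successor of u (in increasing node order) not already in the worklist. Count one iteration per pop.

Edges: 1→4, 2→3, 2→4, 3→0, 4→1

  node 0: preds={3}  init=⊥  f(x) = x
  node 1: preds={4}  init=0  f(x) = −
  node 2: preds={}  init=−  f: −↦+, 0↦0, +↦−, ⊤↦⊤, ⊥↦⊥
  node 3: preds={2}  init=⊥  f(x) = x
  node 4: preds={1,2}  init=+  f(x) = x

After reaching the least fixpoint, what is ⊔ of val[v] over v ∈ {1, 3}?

⊤

Iteration log — 7 steps:
  step 1. node 0  ⊔preds=⊥  new=⊥  stable
  step 2. node 1  ⊔preds=+  new=⊤  old=0  +wl: 
  step 3. node 2  ⊔preds=⊥  new=−  stable
  step 4. node 3  ⊔preds=−  new=−  old=⊥  +wl: 0
  step 5. node 4  ⊔preds=⊤  new=⊤  old=+  +wl: 1
  step 6. node 0  ⊔preds=−  new=−  old=⊥  +wl: 
  step 7. node 1  ⊔preds=⊤  new=⊤  stable

Least fixpoint reached:
  node 0: −
  node 1: ⊤
  node 2: −
  node 3: −
  node 4: ⊤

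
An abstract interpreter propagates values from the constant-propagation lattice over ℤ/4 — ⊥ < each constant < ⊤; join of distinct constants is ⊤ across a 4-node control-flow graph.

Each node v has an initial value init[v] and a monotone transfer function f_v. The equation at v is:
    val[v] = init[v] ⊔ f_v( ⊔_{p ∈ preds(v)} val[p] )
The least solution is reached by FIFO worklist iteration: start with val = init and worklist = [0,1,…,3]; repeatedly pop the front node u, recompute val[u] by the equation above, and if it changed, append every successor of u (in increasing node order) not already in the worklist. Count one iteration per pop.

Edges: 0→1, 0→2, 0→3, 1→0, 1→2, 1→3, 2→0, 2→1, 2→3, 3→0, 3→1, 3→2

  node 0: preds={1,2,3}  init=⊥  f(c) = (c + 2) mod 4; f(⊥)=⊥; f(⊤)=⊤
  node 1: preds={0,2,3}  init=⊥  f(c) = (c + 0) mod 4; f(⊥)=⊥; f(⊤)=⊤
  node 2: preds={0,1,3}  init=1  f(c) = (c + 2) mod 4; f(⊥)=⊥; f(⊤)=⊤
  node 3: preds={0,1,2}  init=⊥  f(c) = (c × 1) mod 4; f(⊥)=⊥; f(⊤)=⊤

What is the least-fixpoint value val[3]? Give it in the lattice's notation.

Worklist (8 pops):
  #1 pop 0: in=1 → 3 (was ⊥); enqueue []
  #2 pop 1: in=⊤ → ⊤ (was ⊥); enqueue [0]
  #3 pop 2: in=⊤ → ⊤ (was 1); enqueue [1]
  #4 pop 3: in=⊤ → ⊤ (was ⊥); enqueue [2]
  #5 pop 0: in=⊤ → ⊤ (was 3); enqueue [3]
  #6 pop 1: in=⊤ → ⊤ (no change)
  #7 pop 2: in=⊤ → ⊤ (no change)
  #8 pop 3: in=⊤ → ⊤ (no change)

Fixpoint:
  val[0] = ⊤
  val[1] = ⊤
  val[2] = ⊤
  val[3] = ⊤

⊤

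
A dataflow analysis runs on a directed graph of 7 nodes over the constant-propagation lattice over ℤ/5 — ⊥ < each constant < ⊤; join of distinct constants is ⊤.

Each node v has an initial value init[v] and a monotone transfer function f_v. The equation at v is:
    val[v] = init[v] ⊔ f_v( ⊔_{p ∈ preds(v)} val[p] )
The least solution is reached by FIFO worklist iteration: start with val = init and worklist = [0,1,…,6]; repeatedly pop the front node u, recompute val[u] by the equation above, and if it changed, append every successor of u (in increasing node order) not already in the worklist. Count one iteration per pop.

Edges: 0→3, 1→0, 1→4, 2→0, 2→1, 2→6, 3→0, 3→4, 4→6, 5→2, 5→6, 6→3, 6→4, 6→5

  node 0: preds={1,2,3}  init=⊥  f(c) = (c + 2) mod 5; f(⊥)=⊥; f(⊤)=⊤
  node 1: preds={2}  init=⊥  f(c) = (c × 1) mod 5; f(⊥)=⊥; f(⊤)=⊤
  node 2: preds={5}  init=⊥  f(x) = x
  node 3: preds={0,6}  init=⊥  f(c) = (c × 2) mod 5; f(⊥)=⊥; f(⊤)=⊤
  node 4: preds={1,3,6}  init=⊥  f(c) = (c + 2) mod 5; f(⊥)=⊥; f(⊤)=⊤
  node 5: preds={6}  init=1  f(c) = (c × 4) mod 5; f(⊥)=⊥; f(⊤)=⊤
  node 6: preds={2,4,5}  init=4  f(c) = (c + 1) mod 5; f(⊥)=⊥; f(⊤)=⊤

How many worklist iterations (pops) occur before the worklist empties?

19

Worklist (19 pops):
  #1 pop 0: in=⊥ → ⊥ (no change)
  #2 pop 1: in=⊥ → ⊥ (no change)
  #3 pop 2: in=1 → 1 (was ⊥); enqueue [0,1]
  #4 pop 3: in=4 → 3 (was ⊥); enqueue []
  #5 pop 4: in=⊤ → ⊤ (was ⊥); enqueue []
  #6 pop 5: in=4 → 1 (no change)
  #7 pop 6: in=⊤ → ⊤ (was 4); enqueue [3,4,5]
  #8 pop 0: in=⊤ → ⊤ (was ⊥); enqueue []
  #9 pop 1: in=1 → 1 (was ⊥); enqueue [0]
  #10 pop 3: in=⊤ → ⊤ (was 3); enqueue []
  #11 pop 4: in=⊤ → ⊤ (no change)
  #12 pop 5: in=⊤ → ⊤ (was 1); enqueue [2,6]
  #13 pop 0: in=⊤ → ⊤ (no change)
  #14 pop 2: in=⊤ → ⊤ (was 1); enqueue [0,1]
  #15 pop 6: in=⊤ → ⊤ (no change)
  #16 pop 0: in=⊤ → ⊤ (no change)
  #17 pop 1: in=⊤ → ⊤ (was 1); enqueue [0,4]
  #18 pop 0: in=⊤ → ⊤ (no change)
  #19 pop 4: in=⊤ → ⊤ (no change)

Fixpoint:
  val[0] = ⊤
  val[1] = ⊤
  val[2] = ⊤
  val[3] = ⊤
  val[4] = ⊤
  val[5] = ⊤
  val[6] = ⊤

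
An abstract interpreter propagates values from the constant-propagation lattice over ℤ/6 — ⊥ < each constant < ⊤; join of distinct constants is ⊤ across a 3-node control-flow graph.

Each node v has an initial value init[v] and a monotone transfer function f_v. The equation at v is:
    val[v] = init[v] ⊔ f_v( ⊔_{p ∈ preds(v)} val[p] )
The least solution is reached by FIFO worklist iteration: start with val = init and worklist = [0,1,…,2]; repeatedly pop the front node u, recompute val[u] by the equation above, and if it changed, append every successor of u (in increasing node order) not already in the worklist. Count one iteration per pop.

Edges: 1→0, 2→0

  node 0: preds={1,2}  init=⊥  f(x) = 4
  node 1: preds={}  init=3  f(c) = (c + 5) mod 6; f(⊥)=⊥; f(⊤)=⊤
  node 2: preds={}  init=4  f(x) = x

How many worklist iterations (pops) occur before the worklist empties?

Worklist (3 pops):
  #1 pop 0: in=⊤ → 4 (was ⊥); enqueue []
  #2 pop 1: in=⊥ → 3 (no change)
  #3 pop 2: in=⊥ → 4 (no change)

Fixpoint:
  val[0] = 4
  val[1] = 3
  val[2] = 4

3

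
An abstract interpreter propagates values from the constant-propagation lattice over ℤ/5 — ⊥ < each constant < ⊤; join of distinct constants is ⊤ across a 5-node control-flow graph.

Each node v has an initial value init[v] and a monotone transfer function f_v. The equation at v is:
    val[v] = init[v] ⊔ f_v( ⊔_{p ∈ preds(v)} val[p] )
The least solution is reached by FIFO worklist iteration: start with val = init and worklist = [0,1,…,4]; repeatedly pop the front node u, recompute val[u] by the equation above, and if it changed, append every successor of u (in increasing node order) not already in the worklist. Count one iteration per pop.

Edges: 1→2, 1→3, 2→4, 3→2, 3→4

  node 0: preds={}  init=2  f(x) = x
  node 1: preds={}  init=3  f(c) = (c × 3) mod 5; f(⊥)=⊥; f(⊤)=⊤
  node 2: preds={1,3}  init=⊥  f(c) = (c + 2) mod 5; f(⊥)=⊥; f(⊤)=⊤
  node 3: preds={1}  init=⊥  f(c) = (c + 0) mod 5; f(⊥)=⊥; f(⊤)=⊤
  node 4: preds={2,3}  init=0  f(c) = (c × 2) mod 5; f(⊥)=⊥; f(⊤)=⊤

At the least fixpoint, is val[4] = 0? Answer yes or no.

no

Worklist (6 pops):
  #1 pop 0: in=⊥ → 2 (no change)
  #2 pop 1: in=⊥ → 3 (no change)
  #3 pop 2: in=3 → 0 (was ⊥); enqueue []
  #4 pop 3: in=3 → 3 (was ⊥); enqueue [2]
  #5 pop 4: in=⊤ → ⊤ (was 0); enqueue []
  #6 pop 2: in=3 → 0 (no change)

Fixpoint:
  val[0] = 2
  val[1] = 3
  val[2] = 0
  val[3] = 3
  val[4] = ⊤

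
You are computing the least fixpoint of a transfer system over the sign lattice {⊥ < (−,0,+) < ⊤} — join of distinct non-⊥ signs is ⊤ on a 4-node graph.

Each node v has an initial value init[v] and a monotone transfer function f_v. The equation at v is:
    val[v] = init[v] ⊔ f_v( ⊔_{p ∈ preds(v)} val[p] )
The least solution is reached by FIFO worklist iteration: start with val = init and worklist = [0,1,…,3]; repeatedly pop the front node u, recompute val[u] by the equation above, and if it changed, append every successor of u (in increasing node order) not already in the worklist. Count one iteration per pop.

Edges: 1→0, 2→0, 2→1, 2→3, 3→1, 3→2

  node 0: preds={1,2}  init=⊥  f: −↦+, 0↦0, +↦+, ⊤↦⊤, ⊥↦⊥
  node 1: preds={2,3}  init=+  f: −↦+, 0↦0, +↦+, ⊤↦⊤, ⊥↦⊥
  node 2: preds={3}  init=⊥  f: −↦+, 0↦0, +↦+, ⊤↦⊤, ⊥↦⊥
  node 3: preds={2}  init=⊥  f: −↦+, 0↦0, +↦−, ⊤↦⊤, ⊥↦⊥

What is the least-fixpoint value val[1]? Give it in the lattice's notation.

Trace (4 dequeues):
  [1] u=0 | in + | out + | prev ⊥ | push {}
  [2] u=1 | in ⊥ | out + | ==
  [3] u=2 | in ⊥ | out ⊥ | ==
  [4] u=3 | in ⊥ | out ⊥ | ==

Converged values:
  [0] +
  [1] +
  [2] ⊥
  [3] ⊥

+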